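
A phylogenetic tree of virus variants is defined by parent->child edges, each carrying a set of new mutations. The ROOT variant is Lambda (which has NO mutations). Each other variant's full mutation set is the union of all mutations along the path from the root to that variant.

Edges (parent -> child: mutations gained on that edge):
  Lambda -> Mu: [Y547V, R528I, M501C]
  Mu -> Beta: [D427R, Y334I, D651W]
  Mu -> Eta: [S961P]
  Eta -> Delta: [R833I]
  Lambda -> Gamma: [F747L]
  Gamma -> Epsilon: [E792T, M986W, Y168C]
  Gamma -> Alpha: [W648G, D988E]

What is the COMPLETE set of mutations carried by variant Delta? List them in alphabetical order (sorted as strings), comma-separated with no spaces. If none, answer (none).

Answer: M501C,R528I,R833I,S961P,Y547V

Derivation:
At Lambda: gained [] -> total []
At Mu: gained ['Y547V', 'R528I', 'M501C'] -> total ['M501C', 'R528I', 'Y547V']
At Eta: gained ['S961P'] -> total ['M501C', 'R528I', 'S961P', 'Y547V']
At Delta: gained ['R833I'] -> total ['M501C', 'R528I', 'R833I', 'S961P', 'Y547V']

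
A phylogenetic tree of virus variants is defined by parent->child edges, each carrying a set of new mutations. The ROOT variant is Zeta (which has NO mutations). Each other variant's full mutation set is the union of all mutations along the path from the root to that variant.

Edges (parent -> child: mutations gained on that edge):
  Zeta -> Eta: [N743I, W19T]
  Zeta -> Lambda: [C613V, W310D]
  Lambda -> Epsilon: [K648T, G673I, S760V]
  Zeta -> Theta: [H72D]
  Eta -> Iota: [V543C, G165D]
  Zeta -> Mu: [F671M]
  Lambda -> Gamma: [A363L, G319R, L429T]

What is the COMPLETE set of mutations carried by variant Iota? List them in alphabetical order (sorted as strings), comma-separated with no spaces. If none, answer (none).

Answer: G165D,N743I,V543C,W19T

Derivation:
At Zeta: gained [] -> total []
At Eta: gained ['N743I', 'W19T'] -> total ['N743I', 'W19T']
At Iota: gained ['V543C', 'G165D'] -> total ['G165D', 'N743I', 'V543C', 'W19T']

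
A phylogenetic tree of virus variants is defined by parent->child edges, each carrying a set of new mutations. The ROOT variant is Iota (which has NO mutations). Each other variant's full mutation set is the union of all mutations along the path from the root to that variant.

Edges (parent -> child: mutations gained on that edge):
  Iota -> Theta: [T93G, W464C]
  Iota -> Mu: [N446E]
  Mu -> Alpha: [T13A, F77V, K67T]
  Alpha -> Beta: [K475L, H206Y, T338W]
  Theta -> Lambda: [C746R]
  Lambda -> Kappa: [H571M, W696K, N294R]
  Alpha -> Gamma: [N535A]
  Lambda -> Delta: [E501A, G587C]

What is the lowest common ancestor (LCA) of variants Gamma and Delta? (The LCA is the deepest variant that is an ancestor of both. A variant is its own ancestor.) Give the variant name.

Answer: Iota

Derivation:
Path from root to Gamma: Iota -> Mu -> Alpha -> Gamma
  ancestors of Gamma: {Iota, Mu, Alpha, Gamma}
Path from root to Delta: Iota -> Theta -> Lambda -> Delta
  ancestors of Delta: {Iota, Theta, Lambda, Delta}
Common ancestors: {Iota}
Walk up from Delta: Delta (not in ancestors of Gamma), Lambda (not in ancestors of Gamma), Theta (not in ancestors of Gamma), Iota (in ancestors of Gamma)
Deepest common ancestor (LCA) = Iota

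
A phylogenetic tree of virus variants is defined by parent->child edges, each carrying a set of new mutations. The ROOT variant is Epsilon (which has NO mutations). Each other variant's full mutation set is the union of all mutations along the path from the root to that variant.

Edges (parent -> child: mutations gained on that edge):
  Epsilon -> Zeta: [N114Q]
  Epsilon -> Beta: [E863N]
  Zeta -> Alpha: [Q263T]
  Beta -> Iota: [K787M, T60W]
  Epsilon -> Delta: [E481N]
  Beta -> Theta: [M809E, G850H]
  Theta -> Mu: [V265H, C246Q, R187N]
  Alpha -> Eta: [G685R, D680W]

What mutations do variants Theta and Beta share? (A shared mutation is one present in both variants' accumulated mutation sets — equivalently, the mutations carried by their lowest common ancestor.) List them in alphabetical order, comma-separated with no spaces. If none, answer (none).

Accumulating mutations along path to Theta:
  At Epsilon: gained [] -> total []
  At Beta: gained ['E863N'] -> total ['E863N']
  At Theta: gained ['M809E', 'G850H'] -> total ['E863N', 'G850H', 'M809E']
Mutations(Theta) = ['E863N', 'G850H', 'M809E']
Accumulating mutations along path to Beta:
  At Epsilon: gained [] -> total []
  At Beta: gained ['E863N'] -> total ['E863N']
Mutations(Beta) = ['E863N']
Intersection: ['E863N', 'G850H', 'M809E'] ∩ ['E863N'] = ['E863N']

Answer: E863N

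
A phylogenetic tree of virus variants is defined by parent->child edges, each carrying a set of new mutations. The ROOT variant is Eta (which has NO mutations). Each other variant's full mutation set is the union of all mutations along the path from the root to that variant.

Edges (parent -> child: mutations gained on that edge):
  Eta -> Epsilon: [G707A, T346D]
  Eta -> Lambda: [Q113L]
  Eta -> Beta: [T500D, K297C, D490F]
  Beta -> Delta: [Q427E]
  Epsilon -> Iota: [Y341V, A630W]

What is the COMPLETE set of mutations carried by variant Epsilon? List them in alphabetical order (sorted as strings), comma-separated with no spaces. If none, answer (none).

At Eta: gained [] -> total []
At Epsilon: gained ['G707A', 'T346D'] -> total ['G707A', 'T346D']

Answer: G707A,T346D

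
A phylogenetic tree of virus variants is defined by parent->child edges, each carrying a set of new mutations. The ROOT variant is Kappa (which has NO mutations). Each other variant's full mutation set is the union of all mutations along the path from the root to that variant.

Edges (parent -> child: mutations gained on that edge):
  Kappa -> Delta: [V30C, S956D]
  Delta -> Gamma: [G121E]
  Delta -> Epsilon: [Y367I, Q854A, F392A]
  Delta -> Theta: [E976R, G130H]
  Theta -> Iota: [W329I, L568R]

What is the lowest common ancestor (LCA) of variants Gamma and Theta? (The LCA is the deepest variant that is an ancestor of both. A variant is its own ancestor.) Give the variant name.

Path from root to Gamma: Kappa -> Delta -> Gamma
  ancestors of Gamma: {Kappa, Delta, Gamma}
Path from root to Theta: Kappa -> Delta -> Theta
  ancestors of Theta: {Kappa, Delta, Theta}
Common ancestors: {Kappa, Delta}
Walk up from Theta: Theta (not in ancestors of Gamma), Delta (in ancestors of Gamma), Kappa (in ancestors of Gamma)
Deepest common ancestor (LCA) = Delta

Answer: Delta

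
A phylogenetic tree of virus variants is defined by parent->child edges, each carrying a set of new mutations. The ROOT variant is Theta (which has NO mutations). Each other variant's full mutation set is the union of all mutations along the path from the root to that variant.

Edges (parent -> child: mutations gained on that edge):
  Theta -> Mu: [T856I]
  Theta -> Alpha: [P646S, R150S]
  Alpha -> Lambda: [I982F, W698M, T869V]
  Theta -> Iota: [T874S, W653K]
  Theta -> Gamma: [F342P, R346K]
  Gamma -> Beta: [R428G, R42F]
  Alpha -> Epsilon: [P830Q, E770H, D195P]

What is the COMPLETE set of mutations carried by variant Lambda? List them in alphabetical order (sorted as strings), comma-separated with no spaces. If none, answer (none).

At Theta: gained [] -> total []
At Alpha: gained ['P646S', 'R150S'] -> total ['P646S', 'R150S']
At Lambda: gained ['I982F', 'W698M', 'T869V'] -> total ['I982F', 'P646S', 'R150S', 'T869V', 'W698M']

Answer: I982F,P646S,R150S,T869V,W698M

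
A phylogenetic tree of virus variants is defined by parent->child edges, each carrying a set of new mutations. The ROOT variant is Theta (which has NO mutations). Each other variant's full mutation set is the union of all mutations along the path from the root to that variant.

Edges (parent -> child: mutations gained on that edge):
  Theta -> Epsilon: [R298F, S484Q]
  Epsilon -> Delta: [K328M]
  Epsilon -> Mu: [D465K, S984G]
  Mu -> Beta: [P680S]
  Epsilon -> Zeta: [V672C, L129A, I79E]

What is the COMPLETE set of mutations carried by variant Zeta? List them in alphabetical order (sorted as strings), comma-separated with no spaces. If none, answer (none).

Answer: I79E,L129A,R298F,S484Q,V672C

Derivation:
At Theta: gained [] -> total []
At Epsilon: gained ['R298F', 'S484Q'] -> total ['R298F', 'S484Q']
At Zeta: gained ['V672C', 'L129A', 'I79E'] -> total ['I79E', 'L129A', 'R298F', 'S484Q', 'V672C']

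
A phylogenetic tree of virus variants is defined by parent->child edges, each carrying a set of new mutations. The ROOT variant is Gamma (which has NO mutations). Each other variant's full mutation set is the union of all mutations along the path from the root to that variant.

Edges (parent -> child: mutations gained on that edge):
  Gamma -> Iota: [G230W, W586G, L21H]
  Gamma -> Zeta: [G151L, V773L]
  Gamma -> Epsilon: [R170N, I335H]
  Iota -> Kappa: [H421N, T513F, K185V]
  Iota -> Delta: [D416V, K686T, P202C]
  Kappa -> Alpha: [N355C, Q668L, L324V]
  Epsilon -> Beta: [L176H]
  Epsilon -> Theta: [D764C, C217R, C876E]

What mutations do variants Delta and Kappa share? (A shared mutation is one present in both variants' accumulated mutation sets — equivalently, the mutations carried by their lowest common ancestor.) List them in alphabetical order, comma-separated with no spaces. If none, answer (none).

Answer: G230W,L21H,W586G

Derivation:
Accumulating mutations along path to Delta:
  At Gamma: gained [] -> total []
  At Iota: gained ['G230W', 'W586G', 'L21H'] -> total ['G230W', 'L21H', 'W586G']
  At Delta: gained ['D416V', 'K686T', 'P202C'] -> total ['D416V', 'G230W', 'K686T', 'L21H', 'P202C', 'W586G']
Mutations(Delta) = ['D416V', 'G230W', 'K686T', 'L21H', 'P202C', 'W586G']
Accumulating mutations along path to Kappa:
  At Gamma: gained [] -> total []
  At Iota: gained ['G230W', 'W586G', 'L21H'] -> total ['G230W', 'L21H', 'W586G']
  At Kappa: gained ['H421N', 'T513F', 'K185V'] -> total ['G230W', 'H421N', 'K185V', 'L21H', 'T513F', 'W586G']
Mutations(Kappa) = ['G230W', 'H421N', 'K185V', 'L21H', 'T513F', 'W586G']
Intersection: ['D416V', 'G230W', 'K686T', 'L21H', 'P202C', 'W586G'] ∩ ['G230W', 'H421N', 'K185V', 'L21H', 'T513F', 'W586G'] = ['G230W', 'L21H', 'W586G']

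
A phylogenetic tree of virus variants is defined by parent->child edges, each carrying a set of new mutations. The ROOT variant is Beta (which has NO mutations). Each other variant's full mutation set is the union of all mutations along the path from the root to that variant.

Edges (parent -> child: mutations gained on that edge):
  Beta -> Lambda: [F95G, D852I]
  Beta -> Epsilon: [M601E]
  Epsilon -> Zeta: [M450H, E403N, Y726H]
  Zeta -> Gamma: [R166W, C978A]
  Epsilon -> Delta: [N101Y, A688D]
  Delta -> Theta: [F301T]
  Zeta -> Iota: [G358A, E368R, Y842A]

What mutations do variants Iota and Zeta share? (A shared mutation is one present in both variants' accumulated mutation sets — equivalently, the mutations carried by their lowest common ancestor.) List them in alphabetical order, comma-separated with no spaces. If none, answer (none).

Accumulating mutations along path to Iota:
  At Beta: gained [] -> total []
  At Epsilon: gained ['M601E'] -> total ['M601E']
  At Zeta: gained ['M450H', 'E403N', 'Y726H'] -> total ['E403N', 'M450H', 'M601E', 'Y726H']
  At Iota: gained ['G358A', 'E368R', 'Y842A'] -> total ['E368R', 'E403N', 'G358A', 'M450H', 'M601E', 'Y726H', 'Y842A']
Mutations(Iota) = ['E368R', 'E403N', 'G358A', 'M450H', 'M601E', 'Y726H', 'Y842A']
Accumulating mutations along path to Zeta:
  At Beta: gained [] -> total []
  At Epsilon: gained ['M601E'] -> total ['M601E']
  At Zeta: gained ['M450H', 'E403N', 'Y726H'] -> total ['E403N', 'M450H', 'M601E', 'Y726H']
Mutations(Zeta) = ['E403N', 'M450H', 'M601E', 'Y726H']
Intersection: ['E368R', 'E403N', 'G358A', 'M450H', 'M601E', 'Y726H', 'Y842A'] ∩ ['E403N', 'M450H', 'M601E', 'Y726H'] = ['E403N', 'M450H', 'M601E', 'Y726H']

Answer: E403N,M450H,M601E,Y726H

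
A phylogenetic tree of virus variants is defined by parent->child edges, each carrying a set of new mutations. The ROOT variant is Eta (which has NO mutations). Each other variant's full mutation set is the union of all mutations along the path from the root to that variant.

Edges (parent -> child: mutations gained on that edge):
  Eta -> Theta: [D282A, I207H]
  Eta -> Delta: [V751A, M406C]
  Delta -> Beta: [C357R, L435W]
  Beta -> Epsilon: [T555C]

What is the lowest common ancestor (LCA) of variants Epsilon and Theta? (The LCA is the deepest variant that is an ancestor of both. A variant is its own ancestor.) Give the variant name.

Path from root to Epsilon: Eta -> Delta -> Beta -> Epsilon
  ancestors of Epsilon: {Eta, Delta, Beta, Epsilon}
Path from root to Theta: Eta -> Theta
  ancestors of Theta: {Eta, Theta}
Common ancestors: {Eta}
Walk up from Theta: Theta (not in ancestors of Epsilon), Eta (in ancestors of Epsilon)
Deepest common ancestor (LCA) = Eta

Answer: Eta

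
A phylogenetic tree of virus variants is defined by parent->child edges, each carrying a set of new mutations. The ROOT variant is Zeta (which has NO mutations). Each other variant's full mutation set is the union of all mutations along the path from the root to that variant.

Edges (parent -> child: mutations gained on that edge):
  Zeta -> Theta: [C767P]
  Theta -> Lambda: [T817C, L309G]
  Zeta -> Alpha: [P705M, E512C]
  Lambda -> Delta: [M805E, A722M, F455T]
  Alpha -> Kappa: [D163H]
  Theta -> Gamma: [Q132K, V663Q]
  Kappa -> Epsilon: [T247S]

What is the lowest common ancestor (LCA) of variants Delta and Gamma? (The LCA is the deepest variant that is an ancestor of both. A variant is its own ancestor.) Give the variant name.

Path from root to Delta: Zeta -> Theta -> Lambda -> Delta
  ancestors of Delta: {Zeta, Theta, Lambda, Delta}
Path from root to Gamma: Zeta -> Theta -> Gamma
  ancestors of Gamma: {Zeta, Theta, Gamma}
Common ancestors: {Zeta, Theta}
Walk up from Gamma: Gamma (not in ancestors of Delta), Theta (in ancestors of Delta), Zeta (in ancestors of Delta)
Deepest common ancestor (LCA) = Theta

Answer: Theta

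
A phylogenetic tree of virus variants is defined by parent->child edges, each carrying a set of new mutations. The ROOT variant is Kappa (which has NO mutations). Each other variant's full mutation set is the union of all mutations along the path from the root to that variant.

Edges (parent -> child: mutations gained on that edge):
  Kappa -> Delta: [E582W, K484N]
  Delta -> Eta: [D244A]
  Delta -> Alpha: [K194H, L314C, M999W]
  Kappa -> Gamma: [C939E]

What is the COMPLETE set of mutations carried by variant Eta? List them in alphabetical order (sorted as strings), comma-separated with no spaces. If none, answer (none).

At Kappa: gained [] -> total []
At Delta: gained ['E582W', 'K484N'] -> total ['E582W', 'K484N']
At Eta: gained ['D244A'] -> total ['D244A', 'E582W', 'K484N']

Answer: D244A,E582W,K484N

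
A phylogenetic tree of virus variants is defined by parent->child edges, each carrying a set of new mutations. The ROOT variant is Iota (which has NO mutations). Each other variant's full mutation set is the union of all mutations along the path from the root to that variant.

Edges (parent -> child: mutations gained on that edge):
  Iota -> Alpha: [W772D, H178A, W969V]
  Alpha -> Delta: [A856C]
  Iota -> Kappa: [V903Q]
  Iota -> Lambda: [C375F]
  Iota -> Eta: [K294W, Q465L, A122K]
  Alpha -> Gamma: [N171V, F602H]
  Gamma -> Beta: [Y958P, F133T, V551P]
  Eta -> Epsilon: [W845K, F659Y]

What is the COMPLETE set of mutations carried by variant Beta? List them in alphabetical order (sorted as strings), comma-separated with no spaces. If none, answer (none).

Answer: F133T,F602H,H178A,N171V,V551P,W772D,W969V,Y958P

Derivation:
At Iota: gained [] -> total []
At Alpha: gained ['W772D', 'H178A', 'W969V'] -> total ['H178A', 'W772D', 'W969V']
At Gamma: gained ['N171V', 'F602H'] -> total ['F602H', 'H178A', 'N171V', 'W772D', 'W969V']
At Beta: gained ['Y958P', 'F133T', 'V551P'] -> total ['F133T', 'F602H', 'H178A', 'N171V', 'V551P', 'W772D', 'W969V', 'Y958P']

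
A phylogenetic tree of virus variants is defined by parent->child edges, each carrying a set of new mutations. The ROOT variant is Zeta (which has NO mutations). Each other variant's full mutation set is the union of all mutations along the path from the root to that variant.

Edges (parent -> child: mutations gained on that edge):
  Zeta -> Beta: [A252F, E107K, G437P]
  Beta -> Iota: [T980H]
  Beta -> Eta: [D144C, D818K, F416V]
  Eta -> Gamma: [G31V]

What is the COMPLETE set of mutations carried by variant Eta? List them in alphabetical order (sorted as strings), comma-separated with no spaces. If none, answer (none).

Answer: A252F,D144C,D818K,E107K,F416V,G437P

Derivation:
At Zeta: gained [] -> total []
At Beta: gained ['A252F', 'E107K', 'G437P'] -> total ['A252F', 'E107K', 'G437P']
At Eta: gained ['D144C', 'D818K', 'F416V'] -> total ['A252F', 'D144C', 'D818K', 'E107K', 'F416V', 'G437P']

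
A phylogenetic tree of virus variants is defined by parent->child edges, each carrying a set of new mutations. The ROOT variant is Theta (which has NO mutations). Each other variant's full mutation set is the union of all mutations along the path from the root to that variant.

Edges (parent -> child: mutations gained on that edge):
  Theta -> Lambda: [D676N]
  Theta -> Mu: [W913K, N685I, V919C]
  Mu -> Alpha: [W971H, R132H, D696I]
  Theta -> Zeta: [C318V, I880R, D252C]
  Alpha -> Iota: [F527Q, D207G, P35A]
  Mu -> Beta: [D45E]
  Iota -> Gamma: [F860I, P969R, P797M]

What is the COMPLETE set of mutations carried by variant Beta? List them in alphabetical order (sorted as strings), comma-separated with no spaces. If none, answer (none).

Answer: D45E,N685I,V919C,W913K

Derivation:
At Theta: gained [] -> total []
At Mu: gained ['W913K', 'N685I', 'V919C'] -> total ['N685I', 'V919C', 'W913K']
At Beta: gained ['D45E'] -> total ['D45E', 'N685I', 'V919C', 'W913K']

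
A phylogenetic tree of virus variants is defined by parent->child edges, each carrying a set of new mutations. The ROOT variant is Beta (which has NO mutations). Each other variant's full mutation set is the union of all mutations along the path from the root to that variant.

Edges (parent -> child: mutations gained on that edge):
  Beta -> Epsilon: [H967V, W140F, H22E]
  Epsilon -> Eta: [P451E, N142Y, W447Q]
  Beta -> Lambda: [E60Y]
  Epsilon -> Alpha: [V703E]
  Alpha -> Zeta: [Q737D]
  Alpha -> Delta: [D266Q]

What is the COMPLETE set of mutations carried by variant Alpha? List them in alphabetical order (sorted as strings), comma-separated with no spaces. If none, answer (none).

Answer: H22E,H967V,V703E,W140F

Derivation:
At Beta: gained [] -> total []
At Epsilon: gained ['H967V', 'W140F', 'H22E'] -> total ['H22E', 'H967V', 'W140F']
At Alpha: gained ['V703E'] -> total ['H22E', 'H967V', 'V703E', 'W140F']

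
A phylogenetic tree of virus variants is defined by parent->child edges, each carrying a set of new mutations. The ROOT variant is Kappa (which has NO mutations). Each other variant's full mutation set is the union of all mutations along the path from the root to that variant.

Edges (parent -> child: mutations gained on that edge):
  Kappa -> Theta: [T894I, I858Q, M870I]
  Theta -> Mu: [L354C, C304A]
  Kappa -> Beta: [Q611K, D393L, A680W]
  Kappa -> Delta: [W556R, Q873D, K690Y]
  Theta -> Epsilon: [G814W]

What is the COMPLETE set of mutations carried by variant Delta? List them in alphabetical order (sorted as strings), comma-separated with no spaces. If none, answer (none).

At Kappa: gained [] -> total []
At Delta: gained ['W556R', 'Q873D', 'K690Y'] -> total ['K690Y', 'Q873D', 'W556R']

Answer: K690Y,Q873D,W556R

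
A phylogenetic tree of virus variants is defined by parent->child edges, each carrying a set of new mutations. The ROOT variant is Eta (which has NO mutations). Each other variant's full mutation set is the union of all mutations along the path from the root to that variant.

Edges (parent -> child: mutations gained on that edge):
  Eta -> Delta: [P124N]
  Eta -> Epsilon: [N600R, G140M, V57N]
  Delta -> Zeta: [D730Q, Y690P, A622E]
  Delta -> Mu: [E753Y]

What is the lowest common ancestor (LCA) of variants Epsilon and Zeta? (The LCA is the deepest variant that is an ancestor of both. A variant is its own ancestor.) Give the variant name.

Path from root to Epsilon: Eta -> Epsilon
  ancestors of Epsilon: {Eta, Epsilon}
Path from root to Zeta: Eta -> Delta -> Zeta
  ancestors of Zeta: {Eta, Delta, Zeta}
Common ancestors: {Eta}
Walk up from Zeta: Zeta (not in ancestors of Epsilon), Delta (not in ancestors of Epsilon), Eta (in ancestors of Epsilon)
Deepest common ancestor (LCA) = Eta

Answer: Eta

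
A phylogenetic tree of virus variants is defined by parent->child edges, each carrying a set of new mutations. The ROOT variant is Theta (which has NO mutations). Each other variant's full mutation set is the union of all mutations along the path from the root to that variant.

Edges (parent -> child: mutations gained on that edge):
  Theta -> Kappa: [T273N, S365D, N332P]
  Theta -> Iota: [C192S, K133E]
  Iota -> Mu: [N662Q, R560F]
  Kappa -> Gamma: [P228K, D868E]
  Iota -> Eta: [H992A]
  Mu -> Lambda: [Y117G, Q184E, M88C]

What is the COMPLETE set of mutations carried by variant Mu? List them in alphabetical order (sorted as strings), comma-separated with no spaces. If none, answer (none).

At Theta: gained [] -> total []
At Iota: gained ['C192S', 'K133E'] -> total ['C192S', 'K133E']
At Mu: gained ['N662Q', 'R560F'] -> total ['C192S', 'K133E', 'N662Q', 'R560F']

Answer: C192S,K133E,N662Q,R560F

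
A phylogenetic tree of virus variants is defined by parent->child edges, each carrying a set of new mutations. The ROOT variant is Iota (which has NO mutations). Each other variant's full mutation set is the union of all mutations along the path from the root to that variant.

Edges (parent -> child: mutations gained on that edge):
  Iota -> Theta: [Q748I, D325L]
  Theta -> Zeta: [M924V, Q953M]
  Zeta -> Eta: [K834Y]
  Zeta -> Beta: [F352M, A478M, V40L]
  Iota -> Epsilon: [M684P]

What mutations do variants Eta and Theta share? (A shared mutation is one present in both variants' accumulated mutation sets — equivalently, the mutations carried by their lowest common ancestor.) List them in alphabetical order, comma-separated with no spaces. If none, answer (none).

Accumulating mutations along path to Eta:
  At Iota: gained [] -> total []
  At Theta: gained ['Q748I', 'D325L'] -> total ['D325L', 'Q748I']
  At Zeta: gained ['M924V', 'Q953M'] -> total ['D325L', 'M924V', 'Q748I', 'Q953M']
  At Eta: gained ['K834Y'] -> total ['D325L', 'K834Y', 'M924V', 'Q748I', 'Q953M']
Mutations(Eta) = ['D325L', 'K834Y', 'M924V', 'Q748I', 'Q953M']
Accumulating mutations along path to Theta:
  At Iota: gained [] -> total []
  At Theta: gained ['Q748I', 'D325L'] -> total ['D325L', 'Q748I']
Mutations(Theta) = ['D325L', 'Q748I']
Intersection: ['D325L', 'K834Y', 'M924V', 'Q748I', 'Q953M'] ∩ ['D325L', 'Q748I'] = ['D325L', 'Q748I']

Answer: D325L,Q748I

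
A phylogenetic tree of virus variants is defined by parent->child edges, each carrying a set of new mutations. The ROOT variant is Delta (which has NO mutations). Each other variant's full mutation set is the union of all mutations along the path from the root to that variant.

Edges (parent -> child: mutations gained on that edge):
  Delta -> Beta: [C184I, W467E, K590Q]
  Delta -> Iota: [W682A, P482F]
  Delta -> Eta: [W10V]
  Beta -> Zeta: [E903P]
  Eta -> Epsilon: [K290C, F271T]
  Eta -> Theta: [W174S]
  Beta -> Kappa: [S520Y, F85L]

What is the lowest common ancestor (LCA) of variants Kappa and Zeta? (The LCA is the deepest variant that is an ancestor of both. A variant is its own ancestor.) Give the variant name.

Answer: Beta

Derivation:
Path from root to Kappa: Delta -> Beta -> Kappa
  ancestors of Kappa: {Delta, Beta, Kappa}
Path from root to Zeta: Delta -> Beta -> Zeta
  ancestors of Zeta: {Delta, Beta, Zeta}
Common ancestors: {Delta, Beta}
Walk up from Zeta: Zeta (not in ancestors of Kappa), Beta (in ancestors of Kappa), Delta (in ancestors of Kappa)
Deepest common ancestor (LCA) = Beta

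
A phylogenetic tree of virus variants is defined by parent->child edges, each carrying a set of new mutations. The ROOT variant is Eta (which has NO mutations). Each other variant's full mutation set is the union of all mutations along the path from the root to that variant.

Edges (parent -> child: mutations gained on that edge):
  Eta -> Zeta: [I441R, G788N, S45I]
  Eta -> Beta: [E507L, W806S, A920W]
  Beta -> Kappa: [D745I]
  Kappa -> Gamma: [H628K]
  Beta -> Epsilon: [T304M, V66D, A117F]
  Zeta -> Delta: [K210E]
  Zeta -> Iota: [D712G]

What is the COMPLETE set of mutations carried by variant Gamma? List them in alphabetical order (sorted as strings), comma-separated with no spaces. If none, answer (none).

Answer: A920W,D745I,E507L,H628K,W806S

Derivation:
At Eta: gained [] -> total []
At Beta: gained ['E507L', 'W806S', 'A920W'] -> total ['A920W', 'E507L', 'W806S']
At Kappa: gained ['D745I'] -> total ['A920W', 'D745I', 'E507L', 'W806S']
At Gamma: gained ['H628K'] -> total ['A920W', 'D745I', 'E507L', 'H628K', 'W806S']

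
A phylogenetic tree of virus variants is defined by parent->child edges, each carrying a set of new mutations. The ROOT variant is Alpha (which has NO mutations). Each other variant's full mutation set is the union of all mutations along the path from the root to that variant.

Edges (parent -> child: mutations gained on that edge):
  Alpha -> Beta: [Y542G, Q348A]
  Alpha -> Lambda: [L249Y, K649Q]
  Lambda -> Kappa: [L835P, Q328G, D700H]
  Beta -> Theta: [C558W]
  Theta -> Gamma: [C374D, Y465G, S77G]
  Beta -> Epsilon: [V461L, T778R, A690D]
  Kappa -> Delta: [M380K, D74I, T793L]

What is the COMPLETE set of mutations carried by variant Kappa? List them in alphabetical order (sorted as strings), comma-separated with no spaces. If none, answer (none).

Answer: D700H,K649Q,L249Y,L835P,Q328G

Derivation:
At Alpha: gained [] -> total []
At Lambda: gained ['L249Y', 'K649Q'] -> total ['K649Q', 'L249Y']
At Kappa: gained ['L835P', 'Q328G', 'D700H'] -> total ['D700H', 'K649Q', 'L249Y', 'L835P', 'Q328G']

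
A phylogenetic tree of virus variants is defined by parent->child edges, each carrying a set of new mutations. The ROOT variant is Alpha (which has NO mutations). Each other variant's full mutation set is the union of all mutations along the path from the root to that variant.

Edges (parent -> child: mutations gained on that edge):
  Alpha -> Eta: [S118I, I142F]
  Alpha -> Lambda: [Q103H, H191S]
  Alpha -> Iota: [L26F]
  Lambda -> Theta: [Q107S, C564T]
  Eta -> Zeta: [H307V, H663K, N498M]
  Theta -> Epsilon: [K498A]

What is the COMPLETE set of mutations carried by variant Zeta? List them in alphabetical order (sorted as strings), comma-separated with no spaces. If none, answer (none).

At Alpha: gained [] -> total []
At Eta: gained ['S118I', 'I142F'] -> total ['I142F', 'S118I']
At Zeta: gained ['H307V', 'H663K', 'N498M'] -> total ['H307V', 'H663K', 'I142F', 'N498M', 'S118I']

Answer: H307V,H663K,I142F,N498M,S118I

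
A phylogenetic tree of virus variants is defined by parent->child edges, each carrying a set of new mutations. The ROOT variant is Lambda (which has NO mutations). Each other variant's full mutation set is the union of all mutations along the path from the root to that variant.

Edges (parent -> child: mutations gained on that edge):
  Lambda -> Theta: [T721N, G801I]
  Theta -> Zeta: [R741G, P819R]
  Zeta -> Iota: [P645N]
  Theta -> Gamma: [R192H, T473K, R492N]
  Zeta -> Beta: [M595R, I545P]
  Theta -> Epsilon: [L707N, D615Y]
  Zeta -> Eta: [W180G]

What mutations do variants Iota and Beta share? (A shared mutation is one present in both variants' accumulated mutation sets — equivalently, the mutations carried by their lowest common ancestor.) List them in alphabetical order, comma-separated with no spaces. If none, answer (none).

Accumulating mutations along path to Iota:
  At Lambda: gained [] -> total []
  At Theta: gained ['T721N', 'G801I'] -> total ['G801I', 'T721N']
  At Zeta: gained ['R741G', 'P819R'] -> total ['G801I', 'P819R', 'R741G', 'T721N']
  At Iota: gained ['P645N'] -> total ['G801I', 'P645N', 'P819R', 'R741G', 'T721N']
Mutations(Iota) = ['G801I', 'P645N', 'P819R', 'R741G', 'T721N']
Accumulating mutations along path to Beta:
  At Lambda: gained [] -> total []
  At Theta: gained ['T721N', 'G801I'] -> total ['G801I', 'T721N']
  At Zeta: gained ['R741G', 'P819R'] -> total ['G801I', 'P819R', 'R741G', 'T721N']
  At Beta: gained ['M595R', 'I545P'] -> total ['G801I', 'I545P', 'M595R', 'P819R', 'R741G', 'T721N']
Mutations(Beta) = ['G801I', 'I545P', 'M595R', 'P819R', 'R741G', 'T721N']
Intersection: ['G801I', 'P645N', 'P819R', 'R741G', 'T721N'] ∩ ['G801I', 'I545P', 'M595R', 'P819R', 'R741G', 'T721N'] = ['G801I', 'P819R', 'R741G', 'T721N']

Answer: G801I,P819R,R741G,T721N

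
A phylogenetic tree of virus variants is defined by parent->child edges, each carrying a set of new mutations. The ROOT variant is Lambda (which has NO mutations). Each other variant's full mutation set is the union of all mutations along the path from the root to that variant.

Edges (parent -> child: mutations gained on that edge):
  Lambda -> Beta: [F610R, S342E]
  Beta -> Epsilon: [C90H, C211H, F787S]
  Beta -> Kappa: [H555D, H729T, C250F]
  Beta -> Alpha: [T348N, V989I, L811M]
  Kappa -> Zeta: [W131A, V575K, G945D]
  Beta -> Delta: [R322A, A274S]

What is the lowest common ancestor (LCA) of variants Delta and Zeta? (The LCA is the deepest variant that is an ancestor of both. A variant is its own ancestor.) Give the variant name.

Answer: Beta

Derivation:
Path from root to Delta: Lambda -> Beta -> Delta
  ancestors of Delta: {Lambda, Beta, Delta}
Path from root to Zeta: Lambda -> Beta -> Kappa -> Zeta
  ancestors of Zeta: {Lambda, Beta, Kappa, Zeta}
Common ancestors: {Lambda, Beta}
Walk up from Zeta: Zeta (not in ancestors of Delta), Kappa (not in ancestors of Delta), Beta (in ancestors of Delta), Lambda (in ancestors of Delta)
Deepest common ancestor (LCA) = Beta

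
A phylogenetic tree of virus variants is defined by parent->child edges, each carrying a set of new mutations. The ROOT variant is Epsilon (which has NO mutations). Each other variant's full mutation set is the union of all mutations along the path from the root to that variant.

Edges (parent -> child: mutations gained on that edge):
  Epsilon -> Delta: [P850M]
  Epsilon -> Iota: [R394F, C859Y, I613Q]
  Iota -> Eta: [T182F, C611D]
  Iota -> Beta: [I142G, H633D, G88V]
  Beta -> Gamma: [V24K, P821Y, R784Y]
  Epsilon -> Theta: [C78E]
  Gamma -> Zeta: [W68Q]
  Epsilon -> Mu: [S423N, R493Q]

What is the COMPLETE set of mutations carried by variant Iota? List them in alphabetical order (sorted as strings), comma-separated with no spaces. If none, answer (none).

At Epsilon: gained [] -> total []
At Iota: gained ['R394F', 'C859Y', 'I613Q'] -> total ['C859Y', 'I613Q', 'R394F']

Answer: C859Y,I613Q,R394F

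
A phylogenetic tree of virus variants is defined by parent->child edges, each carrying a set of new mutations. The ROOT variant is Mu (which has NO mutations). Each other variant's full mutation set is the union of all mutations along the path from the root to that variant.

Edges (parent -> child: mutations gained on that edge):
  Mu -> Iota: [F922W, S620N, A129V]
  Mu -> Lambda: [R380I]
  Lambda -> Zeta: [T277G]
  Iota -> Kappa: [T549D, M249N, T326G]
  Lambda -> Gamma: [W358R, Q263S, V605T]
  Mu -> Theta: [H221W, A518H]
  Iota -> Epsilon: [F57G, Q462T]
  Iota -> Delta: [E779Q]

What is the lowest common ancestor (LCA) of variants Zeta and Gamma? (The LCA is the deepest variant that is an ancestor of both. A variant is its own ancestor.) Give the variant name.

Path from root to Zeta: Mu -> Lambda -> Zeta
  ancestors of Zeta: {Mu, Lambda, Zeta}
Path from root to Gamma: Mu -> Lambda -> Gamma
  ancestors of Gamma: {Mu, Lambda, Gamma}
Common ancestors: {Mu, Lambda}
Walk up from Gamma: Gamma (not in ancestors of Zeta), Lambda (in ancestors of Zeta), Mu (in ancestors of Zeta)
Deepest common ancestor (LCA) = Lambda

Answer: Lambda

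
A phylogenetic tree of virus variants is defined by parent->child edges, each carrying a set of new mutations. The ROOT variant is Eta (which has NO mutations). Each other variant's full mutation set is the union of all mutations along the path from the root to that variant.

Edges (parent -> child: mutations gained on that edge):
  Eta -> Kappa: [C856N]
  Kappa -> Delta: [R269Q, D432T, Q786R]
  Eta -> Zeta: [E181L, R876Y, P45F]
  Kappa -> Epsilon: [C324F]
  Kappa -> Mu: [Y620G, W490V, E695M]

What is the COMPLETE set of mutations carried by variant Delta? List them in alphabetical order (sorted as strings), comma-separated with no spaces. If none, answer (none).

At Eta: gained [] -> total []
At Kappa: gained ['C856N'] -> total ['C856N']
At Delta: gained ['R269Q', 'D432T', 'Q786R'] -> total ['C856N', 'D432T', 'Q786R', 'R269Q']

Answer: C856N,D432T,Q786R,R269Q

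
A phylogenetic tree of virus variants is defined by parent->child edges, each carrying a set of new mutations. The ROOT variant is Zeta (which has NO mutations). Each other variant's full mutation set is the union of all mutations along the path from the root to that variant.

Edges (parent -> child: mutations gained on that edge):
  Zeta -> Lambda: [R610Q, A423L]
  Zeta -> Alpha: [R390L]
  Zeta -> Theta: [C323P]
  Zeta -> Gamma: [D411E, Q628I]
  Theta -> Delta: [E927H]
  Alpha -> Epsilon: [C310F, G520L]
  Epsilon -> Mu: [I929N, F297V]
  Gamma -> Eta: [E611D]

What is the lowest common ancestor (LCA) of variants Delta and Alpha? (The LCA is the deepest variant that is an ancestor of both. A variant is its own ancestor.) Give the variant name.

Path from root to Delta: Zeta -> Theta -> Delta
  ancestors of Delta: {Zeta, Theta, Delta}
Path from root to Alpha: Zeta -> Alpha
  ancestors of Alpha: {Zeta, Alpha}
Common ancestors: {Zeta}
Walk up from Alpha: Alpha (not in ancestors of Delta), Zeta (in ancestors of Delta)
Deepest common ancestor (LCA) = Zeta

Answer: Zeta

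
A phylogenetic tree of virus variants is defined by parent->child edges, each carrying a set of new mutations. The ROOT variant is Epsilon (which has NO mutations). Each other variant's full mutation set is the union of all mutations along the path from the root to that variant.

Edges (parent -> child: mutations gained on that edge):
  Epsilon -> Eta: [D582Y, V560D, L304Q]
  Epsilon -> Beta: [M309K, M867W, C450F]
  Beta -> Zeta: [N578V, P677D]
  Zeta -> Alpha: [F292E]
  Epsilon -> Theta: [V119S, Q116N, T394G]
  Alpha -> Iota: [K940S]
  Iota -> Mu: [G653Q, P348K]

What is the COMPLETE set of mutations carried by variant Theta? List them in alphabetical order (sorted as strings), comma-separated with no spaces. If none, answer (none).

At Epsilon: gained [] -> total []
At Theta: gained ['V119S', 'Q116N', 'T394G'] -> total ['Q116N', 'T394G', 'V119S']

Answer: Q116N,T394G,V119S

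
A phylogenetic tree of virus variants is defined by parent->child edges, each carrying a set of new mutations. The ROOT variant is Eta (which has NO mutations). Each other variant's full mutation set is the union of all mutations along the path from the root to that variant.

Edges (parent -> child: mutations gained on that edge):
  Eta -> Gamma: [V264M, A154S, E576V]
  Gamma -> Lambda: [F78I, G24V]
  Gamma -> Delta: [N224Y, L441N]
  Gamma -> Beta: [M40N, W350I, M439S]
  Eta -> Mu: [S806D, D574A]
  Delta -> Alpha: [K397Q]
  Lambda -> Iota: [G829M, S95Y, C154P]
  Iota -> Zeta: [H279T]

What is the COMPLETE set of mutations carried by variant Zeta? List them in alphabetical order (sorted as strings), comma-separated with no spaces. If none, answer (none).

Answer: A154S,C154P,E576V,F78I,G24V,G829M,H279T,S95Y,V264M

Derivation:
At Eta: gained [] -> total []
At Gamma: gained ['V264M', 'A154S', 'E576V'] -> total ['A154S', 'E576V', 'V264M']
At Lambda: gained ['F78I', 'G24V'] -> total ['A154S', 'E576V', 'F78I', 'G24V', 'V264M']
At Iota: gained ['G829M', 'S95Y', 'C154P'] -> total ['A154S', 'C154P', 'E576V', 'F78I', 'G24V', 'G829M', 'S95Y', 'V264M']
At Zeta: gained ['H279T'] -> total ['A154S', 'C154P', 'E576V', 'F78I', 'G24V', 'G829M', 'H279T', 'S95Y', 'V264M']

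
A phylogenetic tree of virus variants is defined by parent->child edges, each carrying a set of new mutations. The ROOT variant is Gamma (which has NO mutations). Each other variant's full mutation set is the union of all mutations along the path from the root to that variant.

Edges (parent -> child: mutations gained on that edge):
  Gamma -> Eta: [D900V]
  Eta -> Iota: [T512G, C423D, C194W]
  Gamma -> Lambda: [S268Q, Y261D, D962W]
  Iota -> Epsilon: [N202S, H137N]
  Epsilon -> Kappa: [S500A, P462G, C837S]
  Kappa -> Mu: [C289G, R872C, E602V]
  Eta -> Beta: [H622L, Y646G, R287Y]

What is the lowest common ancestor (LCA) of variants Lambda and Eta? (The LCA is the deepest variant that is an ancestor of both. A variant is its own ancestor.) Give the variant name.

Answer: Gamma

Derivation:
Path from root to Lambda: Gamma -> Lambda
  ancestors of Lambda: {Gamma, Lambda}
Path from root to Eta: Gamma -> Eta
  ancestors of Eta: {Gamma, Eta}
Common ancestors: {Gamma}
Walk up from Eta: Eta (not in ancestors of Lambda), Gamma (in ancestors of Lambda)
Deepest common ancestor (LCA) = Gamma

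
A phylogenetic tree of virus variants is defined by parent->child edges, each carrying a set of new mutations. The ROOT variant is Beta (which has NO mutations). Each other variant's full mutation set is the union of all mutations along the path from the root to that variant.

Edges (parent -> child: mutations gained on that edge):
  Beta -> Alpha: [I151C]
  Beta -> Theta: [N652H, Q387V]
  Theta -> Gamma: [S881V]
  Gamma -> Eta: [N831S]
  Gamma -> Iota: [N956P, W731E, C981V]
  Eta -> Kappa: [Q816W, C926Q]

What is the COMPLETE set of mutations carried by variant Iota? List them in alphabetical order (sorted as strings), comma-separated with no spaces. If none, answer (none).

At Beta: gained [] -> total []
At Theta: gained ['N652H', 'Q387V'] -> total ['N652H', 'Q387V']
At Gamma: gained ['S881V'] -> total ['N652H', 'Q387V', 'S881V']
At Iota: gained ['N956P', 'W731E', 'C981V'] -> total ['C981V', 'N652H', 'N956P', 'Q387V', 'S881V', 'W731E']

Answer: C981V,N652H,N956P,Q387V,S881V,W731E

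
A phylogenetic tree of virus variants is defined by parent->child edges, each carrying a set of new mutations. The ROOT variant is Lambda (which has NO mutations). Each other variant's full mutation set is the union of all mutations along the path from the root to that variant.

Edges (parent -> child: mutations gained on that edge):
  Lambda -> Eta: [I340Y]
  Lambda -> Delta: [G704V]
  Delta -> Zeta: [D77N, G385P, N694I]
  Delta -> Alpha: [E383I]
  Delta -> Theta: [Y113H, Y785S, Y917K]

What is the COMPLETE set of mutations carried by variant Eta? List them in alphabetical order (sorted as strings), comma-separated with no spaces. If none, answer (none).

Answer: I340Y

Derivation:
At Lambda: gained [] -> total []
At Eta: gained ['I340Y'] -> total ['I340Y']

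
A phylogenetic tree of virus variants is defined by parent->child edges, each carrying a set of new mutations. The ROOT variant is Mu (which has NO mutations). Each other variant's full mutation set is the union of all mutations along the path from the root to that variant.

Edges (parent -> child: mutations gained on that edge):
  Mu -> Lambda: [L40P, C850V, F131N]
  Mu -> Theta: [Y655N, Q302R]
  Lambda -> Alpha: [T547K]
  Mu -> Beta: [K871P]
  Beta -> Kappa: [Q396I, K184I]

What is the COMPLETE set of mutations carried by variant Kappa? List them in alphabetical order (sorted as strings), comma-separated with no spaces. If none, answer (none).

Answer: K184I,K871P,Q396I

Derivation:
At Mu: gained [] -> total []
At Beta: gained ['K871P'] -> total ['K871P']
At Kappa: gained ['Q396I', 'K184I'] -> total ['K184I', 'K871P', 'Q396I']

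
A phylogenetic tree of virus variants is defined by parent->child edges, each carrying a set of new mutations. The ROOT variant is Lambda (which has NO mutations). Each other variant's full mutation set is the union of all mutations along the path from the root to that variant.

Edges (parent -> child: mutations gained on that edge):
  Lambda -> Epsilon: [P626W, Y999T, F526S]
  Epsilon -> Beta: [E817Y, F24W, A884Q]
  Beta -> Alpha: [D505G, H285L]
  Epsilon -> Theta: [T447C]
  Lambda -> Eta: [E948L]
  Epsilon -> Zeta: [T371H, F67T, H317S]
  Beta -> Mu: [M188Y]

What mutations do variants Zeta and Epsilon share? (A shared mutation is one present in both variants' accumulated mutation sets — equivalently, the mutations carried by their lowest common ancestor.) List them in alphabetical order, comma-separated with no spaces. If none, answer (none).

Accumulating mutations along path to Zeta:
  At Lambda: gained [] -> total []
  At Epsilon: gained ['P626W', 'Y999T', 'F526S'] -> total ['F526S', 'P626W', 'Y999T']
  At Zeta: gained ['T371H', 'F67T', 'H317S'] -> total ['F526S', 'F67T', 'H317S', 'P626W', 'T371H', 'Y999T']
Mutations(Zeta) = ['F526S', 'F67T', 'H317S', 'P626W', 'T371H', 'Y999T']
Accumulating mutations along path to Epsilon:
  At Lambda: gained [] -> total []
  At Epsilon: gained ['P626W', 'Y999T', 'F526S'] -> total ['F526S', 'P626W', 'Y999T']
Mutations(Epsilon) = ['F526S', 'P626W', 'Y999T']
Intersection: ['F526S', 'F67T', 'H317S', 'P626W', 'T371H', 'Y999T'] ∩ ['F526S', 'P626W', 'Y999T'] = ['F526S', 'P626W', 'Y999T']

Answer: F526S,P626W,Y999T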